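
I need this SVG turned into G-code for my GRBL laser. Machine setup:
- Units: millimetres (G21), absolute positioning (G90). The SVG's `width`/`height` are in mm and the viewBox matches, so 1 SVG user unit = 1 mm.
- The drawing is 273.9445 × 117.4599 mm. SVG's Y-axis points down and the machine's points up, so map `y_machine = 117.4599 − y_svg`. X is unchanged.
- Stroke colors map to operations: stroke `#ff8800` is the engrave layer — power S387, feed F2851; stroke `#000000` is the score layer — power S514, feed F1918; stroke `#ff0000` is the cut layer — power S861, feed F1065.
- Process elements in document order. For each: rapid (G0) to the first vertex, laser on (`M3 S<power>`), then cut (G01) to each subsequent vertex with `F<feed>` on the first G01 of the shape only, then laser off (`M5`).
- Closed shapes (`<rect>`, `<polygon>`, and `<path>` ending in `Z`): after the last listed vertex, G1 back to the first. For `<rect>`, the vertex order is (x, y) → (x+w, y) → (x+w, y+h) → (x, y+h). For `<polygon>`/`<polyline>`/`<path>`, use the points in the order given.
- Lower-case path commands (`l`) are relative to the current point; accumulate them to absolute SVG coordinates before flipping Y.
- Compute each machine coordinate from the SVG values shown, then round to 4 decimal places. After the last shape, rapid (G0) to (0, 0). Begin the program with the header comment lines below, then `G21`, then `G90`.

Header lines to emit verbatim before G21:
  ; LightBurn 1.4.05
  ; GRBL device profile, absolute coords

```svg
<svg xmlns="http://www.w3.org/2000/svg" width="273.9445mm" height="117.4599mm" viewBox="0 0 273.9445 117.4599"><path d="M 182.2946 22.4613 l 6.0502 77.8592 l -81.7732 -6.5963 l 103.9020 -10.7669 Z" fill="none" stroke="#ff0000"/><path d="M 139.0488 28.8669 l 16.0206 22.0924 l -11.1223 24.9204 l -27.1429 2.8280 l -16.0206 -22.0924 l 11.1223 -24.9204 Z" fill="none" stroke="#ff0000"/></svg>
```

Since the viewBox matches the mm dimensions, user units are millimetres directly. The only transform is the Y-flip y_m = 117.4599 − y_svg.

Shape 1 is a closed polygon drawn with `<path>`. Its stroke #ff0000 means cut at S861, F1065. After flipping Y the toolpath is (182.2946,94.9986) → (188.3448,17.1394) → (106.5716,23.7357) → (210.4736,34.5026) → (182.2946,94.9986), returning to the start.

Shape 2 is a regular polygon drawn with `<path>`. Its stroke #ff0000 means cut at S861, F1065. After flipping Y the toolpath is (139.0488,88.5930) → (155.0694,66.5006) → (143.9471,41.5802) → (116.8042,38.7522) → (100.7836,60.8446) → (111.9059,85.7650) → (139.0488,88.5930), returning to the start.

; LightBurn 1.4.05
; GRBL device profile, absolute coords
G21
G90
G0 X182.2946 Y94.9986
M3 S861
G01 X188.3448 Y17.1394 F1065
G01 X106.5716 Y23.7357
G01 X210.4736 Y34.5026
G01 X182.2946 Y94.9986
M5
G0 X139.0488 Y88.5930
M3 S861
G01 X155.0694 Y66.5006 F1065
G01 X143.9471 Y41.5802
G01 X116.8042 Y38.7522
G01 X100.7836 Y60.8446
G01 X111.9059 Y85.7650
G01 X139.0488 Y88.5930
M5
G0 X0.0000 Y0.0000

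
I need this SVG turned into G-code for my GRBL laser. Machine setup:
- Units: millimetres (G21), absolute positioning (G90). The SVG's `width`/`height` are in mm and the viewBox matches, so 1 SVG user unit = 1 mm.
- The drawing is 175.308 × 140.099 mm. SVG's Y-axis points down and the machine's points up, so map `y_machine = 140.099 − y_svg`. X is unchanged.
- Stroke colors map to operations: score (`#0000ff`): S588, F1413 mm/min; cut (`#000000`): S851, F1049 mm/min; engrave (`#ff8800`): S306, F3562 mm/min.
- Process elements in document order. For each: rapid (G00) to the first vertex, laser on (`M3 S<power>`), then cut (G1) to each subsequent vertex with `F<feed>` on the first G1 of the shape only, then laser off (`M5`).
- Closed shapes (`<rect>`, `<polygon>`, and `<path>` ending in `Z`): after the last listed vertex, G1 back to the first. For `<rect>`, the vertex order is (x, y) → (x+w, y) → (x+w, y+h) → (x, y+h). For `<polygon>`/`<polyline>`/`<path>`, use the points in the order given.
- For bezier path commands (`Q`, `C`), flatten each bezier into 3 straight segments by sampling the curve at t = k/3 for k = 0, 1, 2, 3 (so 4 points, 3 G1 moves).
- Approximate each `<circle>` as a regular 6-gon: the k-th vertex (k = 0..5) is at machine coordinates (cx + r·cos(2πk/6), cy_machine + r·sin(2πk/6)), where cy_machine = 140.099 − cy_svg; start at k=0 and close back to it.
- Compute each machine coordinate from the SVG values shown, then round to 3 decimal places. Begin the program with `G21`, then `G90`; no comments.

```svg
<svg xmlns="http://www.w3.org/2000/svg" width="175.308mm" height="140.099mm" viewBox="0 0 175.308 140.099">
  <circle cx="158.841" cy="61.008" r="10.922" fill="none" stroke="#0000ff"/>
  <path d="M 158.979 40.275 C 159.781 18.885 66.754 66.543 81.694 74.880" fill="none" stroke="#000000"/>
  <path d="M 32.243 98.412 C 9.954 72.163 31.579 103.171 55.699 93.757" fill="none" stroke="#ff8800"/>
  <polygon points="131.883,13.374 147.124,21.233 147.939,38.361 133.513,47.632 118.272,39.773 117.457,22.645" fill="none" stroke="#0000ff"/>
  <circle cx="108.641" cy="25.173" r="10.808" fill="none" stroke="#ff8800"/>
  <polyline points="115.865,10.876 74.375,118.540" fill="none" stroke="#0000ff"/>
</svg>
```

G21
G90
G00 X169.763 Y79.091
M3 S588
G1 X164.302 Y88.550 F1413
G1 X153.380 Y88.550
G1 X147.919 Y79.091
G1 X153.380 Y69.632
G1 X164.302 Y69.632
G1 X169.763 Y79.091
M5
G00 X158.979 Y99.824
M3 S851
G1 X135.979 Y102.212 F1049
G1 X95.269 Y82.649
G1 X81.694 Y65.219
M5
G00 X32.243 Y41.687
M3 S306
G1 X23.058 Y52.468 F3562
G1 X33.945 Y46.784
G1 X55.699 Y46.342
M5
G00 X131.883 Y126.725
M3 S588
G1 X147.124 Y118.866 F1413
G1 X147.939 Y101.738
G1 X133.513 Y92.467
G1 X118.272 Y100.326
G1 X117.457 Y117.454
G1 X131.883 Y126.725
M5
G00 X119.449 Y114.926
M3 S306
G1 X114.045 Y124.286 F3562
G1 X103.237 Y124.286
G1 X97.833 Y114.926
G1 X103.237 Y105.566
G1 X114.045 Y105.566
G1 X119.449 Y114.926
M5
G00 X115.865 Y129.223
M3 S588
G1 X74.375 Y21.559 F1413
M5

1 u = 1 mm; y_m = 140.099 − y.

[1] `<circle>` circle, #0000ff→score S588 F1413: (169.763,79.091) → (164.302,88.550) → (153.380,88.550) → (147.919,79.091) → (153.380,69.632) → (164.302,69.632) → (169.763,79.091) (closed)

[2] `<path>` cubic bezier, #000000→cut S851 F1049: (158.979,99.824) → (135.979,102.212) → (95.269,82.649) → (81.694,65.219)

[3] `<path>` cubic bezier, #ff8800→engrave S306 F3562: (32.243,41.687) → (23.058,52.468) → (33.945,46.784) → (55.699,46.342)

[4] `<polygon>` regular polygon, #0000ff→score S588 F1413: (131.883,126.725) → (147.124,118.866) → (147.939,101.738) → (133.513,92.467) → (118.272,100.326) → (117.457,117.454) → (131.883,126.725) (closed)

[5] `<circle>` circle, #ff8800→engrave S306 F3562: (119.449,114.926) → (114.045,124.286) → (103.237,124.286) → (97.833,114.926) → (103.237,105.566) → (114.045,105.566) → (119.449,114.926) (closed)

[6] `<polyline>` line segment, #0000ff→score S588 F1413: (115.865,129.223) → (74.375,21.559)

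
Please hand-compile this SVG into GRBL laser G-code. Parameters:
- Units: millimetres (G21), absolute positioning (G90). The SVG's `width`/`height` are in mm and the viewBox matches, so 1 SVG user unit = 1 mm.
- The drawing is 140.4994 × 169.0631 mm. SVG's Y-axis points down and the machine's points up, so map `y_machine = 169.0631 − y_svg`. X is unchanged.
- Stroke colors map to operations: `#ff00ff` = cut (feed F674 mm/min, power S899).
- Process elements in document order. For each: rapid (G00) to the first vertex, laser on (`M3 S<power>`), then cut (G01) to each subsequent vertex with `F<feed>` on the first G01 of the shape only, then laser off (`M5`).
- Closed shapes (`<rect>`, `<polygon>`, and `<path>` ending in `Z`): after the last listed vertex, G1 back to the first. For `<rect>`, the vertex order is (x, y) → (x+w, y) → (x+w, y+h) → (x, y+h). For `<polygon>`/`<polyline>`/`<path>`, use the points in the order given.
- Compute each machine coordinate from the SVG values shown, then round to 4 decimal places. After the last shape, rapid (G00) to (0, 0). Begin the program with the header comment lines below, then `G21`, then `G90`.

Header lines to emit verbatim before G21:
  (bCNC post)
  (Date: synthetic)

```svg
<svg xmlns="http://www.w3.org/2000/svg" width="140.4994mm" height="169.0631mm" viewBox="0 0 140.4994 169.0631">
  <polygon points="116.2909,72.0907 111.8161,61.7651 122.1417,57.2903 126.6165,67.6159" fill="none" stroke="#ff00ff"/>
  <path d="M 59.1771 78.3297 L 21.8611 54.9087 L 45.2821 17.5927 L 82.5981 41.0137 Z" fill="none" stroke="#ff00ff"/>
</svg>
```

1 u = 1 mm; y_m = 169.0631 − y.

[1] `<polygon>` regular polygon, #ff00ff→cut S899 F674: (116.2909,96.9724) → (111.8161,107.2980) → (122.1417,111.7728) → (126.6165,101.4472) → (116.2909,96.9724) (closed)

[2] `<path>` regular polygon, #ff00ff→cut S899 F674: (59.1771,90.7334) → (21.8611,114.1544) → (45.2821,151.4704) → (82.5981,128.0494) → (59.1771,90.7334) (closed)

(bCNC post)
(Date: synthetic)
G21
G90
G00 X116.2909 Y96.9724
M3 S899
G01 X111.8161 Y107.2980 F674
G01 X122.1417 Y111.7728
G01 X126.6165 Y101.4472
G01 X116.2909 Y96.9724
M5
G00 X59.1771 Y90.7334
M3 S899
G01 X21.8611 Y114.1544 F674
G01 X45.2821 Y151.4704
G01 X82.5981 Y128.0494
G01 X59.1771 Y90.7334
M5
G00 X0.0000 Y0.0000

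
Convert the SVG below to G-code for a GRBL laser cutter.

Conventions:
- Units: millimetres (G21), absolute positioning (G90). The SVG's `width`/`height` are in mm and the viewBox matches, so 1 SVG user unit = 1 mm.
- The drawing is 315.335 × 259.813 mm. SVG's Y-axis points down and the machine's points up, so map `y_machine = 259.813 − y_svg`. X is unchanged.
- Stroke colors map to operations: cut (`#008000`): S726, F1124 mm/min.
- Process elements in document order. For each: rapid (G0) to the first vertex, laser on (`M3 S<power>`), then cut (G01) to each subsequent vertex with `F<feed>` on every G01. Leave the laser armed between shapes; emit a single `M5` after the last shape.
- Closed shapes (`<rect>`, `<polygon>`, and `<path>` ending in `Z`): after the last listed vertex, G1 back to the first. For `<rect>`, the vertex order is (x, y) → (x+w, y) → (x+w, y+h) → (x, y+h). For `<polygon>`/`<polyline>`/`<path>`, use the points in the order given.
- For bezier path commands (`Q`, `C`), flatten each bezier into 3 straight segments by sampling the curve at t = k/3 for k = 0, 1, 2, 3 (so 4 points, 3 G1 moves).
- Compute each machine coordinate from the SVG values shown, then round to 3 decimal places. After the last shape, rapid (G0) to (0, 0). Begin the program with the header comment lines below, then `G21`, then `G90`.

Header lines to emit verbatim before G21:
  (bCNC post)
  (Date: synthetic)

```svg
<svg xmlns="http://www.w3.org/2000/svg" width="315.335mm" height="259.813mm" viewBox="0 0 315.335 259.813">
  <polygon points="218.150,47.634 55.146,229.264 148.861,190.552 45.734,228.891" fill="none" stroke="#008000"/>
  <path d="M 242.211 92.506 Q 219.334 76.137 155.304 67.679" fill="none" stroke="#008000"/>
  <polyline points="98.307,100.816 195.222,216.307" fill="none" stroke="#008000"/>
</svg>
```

viewBox `0 0 315.335 259.813` with mm width/height → 1 unit = 1 mm. Flip: y_m = 259.813 − y_svg.

**Shape 1** — `<polygon>` closed polygon, stroke `#008000` → cut (S726, F1124). Machine vertices: (218.150,212.179) → (55.146,30.549) → (148.861,69.261) → (45.734,30.922) → (218.150,212.179). Closed: final G1 returns to the first vertex.

**Shape 2** — `<path>` quadratic bezier, stroke `#008000` → cut (S726, F1124). Control points (SVG): P0=(242.211,92.506), P1=(219.334,76.137), P2=(155.304,67.679); sampled at t=k/3. Machine vertices: (242.211,167.307) → (222.387,177.341) → (193.418,185.616) → (155.304,192.134). Open path.

**Shape 3** — `<polyline>` line segment, stroke `#008000` → cut (S726, F1124). Machine vertices: (98.307,158.997) → (195.222,43.506). Open path.

(bCNC post)
(Date: synthetic)
G21
G90
G0 X218.150 Y212.179
M3 S726
G01 X55.146 Y30.549 F1124
G01 X148.861 Y69.261 F1124
G01 X45.734 Y30.922 F1124
G01 X218.150 Y212.179 F1124
G0 X242.211 Y167.307
M3 S726
G01 X222.387 Y177.341 F1124
G01 X193.418 Y185.616 F1124
G01 X155.304 Y192.134 F1124
G0 X98.307 Y158.997
M3 S726
G01 X195.222 Y43.506 F1124
M5
G0 X0.000 Y0.000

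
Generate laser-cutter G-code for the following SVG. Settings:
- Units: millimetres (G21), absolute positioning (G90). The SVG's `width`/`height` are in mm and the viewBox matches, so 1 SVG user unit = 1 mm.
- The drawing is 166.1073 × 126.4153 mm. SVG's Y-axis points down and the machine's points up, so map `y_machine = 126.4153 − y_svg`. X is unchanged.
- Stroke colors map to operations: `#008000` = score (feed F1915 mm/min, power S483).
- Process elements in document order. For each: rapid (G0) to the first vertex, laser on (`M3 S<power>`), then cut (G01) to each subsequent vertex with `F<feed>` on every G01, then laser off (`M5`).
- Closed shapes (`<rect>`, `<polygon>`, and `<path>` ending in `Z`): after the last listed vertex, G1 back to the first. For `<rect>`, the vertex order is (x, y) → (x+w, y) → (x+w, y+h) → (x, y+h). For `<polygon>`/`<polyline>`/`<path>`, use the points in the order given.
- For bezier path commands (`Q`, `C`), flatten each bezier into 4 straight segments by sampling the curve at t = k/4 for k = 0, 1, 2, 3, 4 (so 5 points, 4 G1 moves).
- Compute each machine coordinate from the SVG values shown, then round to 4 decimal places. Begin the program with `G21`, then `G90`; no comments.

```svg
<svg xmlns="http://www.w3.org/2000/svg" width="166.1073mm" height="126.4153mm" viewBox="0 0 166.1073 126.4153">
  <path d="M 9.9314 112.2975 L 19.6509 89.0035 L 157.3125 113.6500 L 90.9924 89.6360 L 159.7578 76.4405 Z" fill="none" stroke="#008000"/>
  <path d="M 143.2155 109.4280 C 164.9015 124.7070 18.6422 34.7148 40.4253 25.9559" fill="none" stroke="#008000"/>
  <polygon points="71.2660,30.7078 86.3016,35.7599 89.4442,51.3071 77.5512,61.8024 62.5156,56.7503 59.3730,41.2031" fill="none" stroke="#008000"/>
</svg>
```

G21
G90
G0 X9.9314 Y14.1178
M3 S483
G01 X19.6509 Y37.4118 F1915
G01 X157.3125 Y12.7653 F1915
G01 X90.9924 Y36.7793 F1915
G01 X159.7578 Y49.9748 F1915
G01 X9.9314 Y14.1178 F1915
M5
G0 X143.2155 Y16.9873
M3 S483
G01 X133.2401 Y22.3523 F1915
G01 X91.7840 Y49.7091 F1915
G01 X50.3461 Y81.5731 F1915
G01 X40.4253 Y100.4594 F1915
M5
G0 X71.2660 Y95.7075
M3 S483
G01 X86.3016 Y90.6554 F1915
G01 X89.4442 Y75.1082 F1915
G01 X77.5512 Y64.6129 F1915
G01 X62.5156 Y69.6650 F1915
G01 X59.3730 Y85.2122 F1915
G01 X71.2660 Y95.7075 F1915
M5

1 u = 1 mm; y_m = 126.4153 − y.

[1] `<path>` closed polygon, #008000→score S483 F1915: (9.9314,14.1178) → (19.6509,37.4118) → (157.3125,12.7653) → (90.9924,36.7793) → (159.7578,49.9748) → (9.9314,14.1178) (closed)

[2] `<path>` cubic bezier, #008000→score S483 F1915: (143.2155,16.9873) → (133.2401,22.3523) → (91.7840,49.7091) → (50.3461,81.5731) → (40.4253,100.4594)

[3] `<polygon>` regular polygon, #008000→score S483 F1915: (71.2660,95.7075) → (86.3016,90.6554) → (89.4442,75.1082) → (77.5512,64.6129) → (62.5156,69.6650) → (59.3730,85.2122) → (71.2660,95.7075) (closed)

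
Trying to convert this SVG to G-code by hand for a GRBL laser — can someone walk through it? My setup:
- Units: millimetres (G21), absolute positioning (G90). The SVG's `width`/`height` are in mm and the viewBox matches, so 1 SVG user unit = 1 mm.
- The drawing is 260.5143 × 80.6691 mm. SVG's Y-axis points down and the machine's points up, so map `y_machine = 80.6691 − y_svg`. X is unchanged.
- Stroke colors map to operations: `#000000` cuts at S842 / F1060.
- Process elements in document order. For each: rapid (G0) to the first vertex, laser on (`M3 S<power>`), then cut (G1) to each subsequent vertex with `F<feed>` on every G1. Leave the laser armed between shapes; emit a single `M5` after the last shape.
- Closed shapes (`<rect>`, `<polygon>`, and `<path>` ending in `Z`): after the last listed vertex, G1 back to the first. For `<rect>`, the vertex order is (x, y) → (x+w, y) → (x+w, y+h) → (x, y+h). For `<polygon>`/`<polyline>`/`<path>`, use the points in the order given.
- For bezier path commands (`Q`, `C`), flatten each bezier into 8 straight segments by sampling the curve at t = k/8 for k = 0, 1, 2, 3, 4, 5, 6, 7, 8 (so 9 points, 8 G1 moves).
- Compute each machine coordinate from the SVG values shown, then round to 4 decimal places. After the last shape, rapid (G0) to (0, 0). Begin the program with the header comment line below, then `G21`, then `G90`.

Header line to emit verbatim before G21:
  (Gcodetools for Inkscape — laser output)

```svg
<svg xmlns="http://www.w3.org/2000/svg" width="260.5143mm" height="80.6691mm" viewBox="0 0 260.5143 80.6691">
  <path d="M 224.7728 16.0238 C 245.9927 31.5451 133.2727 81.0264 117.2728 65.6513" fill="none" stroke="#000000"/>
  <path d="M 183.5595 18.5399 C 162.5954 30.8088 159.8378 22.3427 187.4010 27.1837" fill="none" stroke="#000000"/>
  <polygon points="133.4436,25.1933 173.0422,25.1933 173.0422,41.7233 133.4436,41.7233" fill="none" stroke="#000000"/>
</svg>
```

1 u = 1 mm; y_m = 80.6691 − y.

[1] `<path>` cubic bezier, #000000→cut S842 F1060: (224.7728,64.6453) → (226.9023,57.4259) → (219.1781,48.1808) → (204.3030,38.0680) → (184.9802,28.2454) → (163.9128,19.8711) → (143.8037,14.1030) → (127.3560,12.0993) → (117.2728,15.0178)

[2] `<path>` cubic bezier, #000000→cut S842 F1060: (183.5595,62.1292) → (176.5751,58.4338) → (171.4394,56.2834) → (168.2946,55.2791) → (167.2825,55.0218) → (168.5451,55.1128) → (172.2245,55.1530) → (178.4624,54.7435) → (187.4010,53.4854)

[3] `<polygon>` rectangle, #000000→cut S842 F1060: (133.4436,55.4758) → (173.0422,55.4758) → (173.0422,38.9458) → (133.4436,38.9458) → (133.4436,55.4758) (closed)

(Gcodetools for Inkscape — laser output)
G21
G90
G0 X224.7728 Y64.6453
M3 S842
G1 X226.9023 Y57.4259 F1060
G1 X219.1781 Y48.1808 F1060
G1 X204.3030 Y38.0680 F1060
G1 X184.9802 Y28.2454 F1060
G1 X163.9128 Y19.8711 F1060
G1 X143.8037 Y14.1030 F1060
G1 X127.3560 Y12.0993 F1060
G1 X117.2728 Y15.0178 F1060
G0 X183.5595 Y62.1292
M3 S842
G1 X176.5751 Y58.4338 F1060
G1 X171.4394 Y56.2834 F1060
G1 X168.2946 Y55.2791 F1060
G1 X167.2825 Y55.0218 F1060
G1 X168.5451 Y55.1128 F1060
G1 X172.2245 Y55.1530 F1060
G1 X178.4624 Y54.7435 F1060
G1 X187.4010 Y53.4854 F1060
G0 X133.4436 Y55.4758
M3 S842
G1 X173.0422 Y55.4758 F1060
G1 X173.0422 Y38.9458 F1060
G1 X133.4436 Y38.9458 F1060
G1 X133.4436 Y55.4758 F1060
M5
G0 X0.0000 Y0.0000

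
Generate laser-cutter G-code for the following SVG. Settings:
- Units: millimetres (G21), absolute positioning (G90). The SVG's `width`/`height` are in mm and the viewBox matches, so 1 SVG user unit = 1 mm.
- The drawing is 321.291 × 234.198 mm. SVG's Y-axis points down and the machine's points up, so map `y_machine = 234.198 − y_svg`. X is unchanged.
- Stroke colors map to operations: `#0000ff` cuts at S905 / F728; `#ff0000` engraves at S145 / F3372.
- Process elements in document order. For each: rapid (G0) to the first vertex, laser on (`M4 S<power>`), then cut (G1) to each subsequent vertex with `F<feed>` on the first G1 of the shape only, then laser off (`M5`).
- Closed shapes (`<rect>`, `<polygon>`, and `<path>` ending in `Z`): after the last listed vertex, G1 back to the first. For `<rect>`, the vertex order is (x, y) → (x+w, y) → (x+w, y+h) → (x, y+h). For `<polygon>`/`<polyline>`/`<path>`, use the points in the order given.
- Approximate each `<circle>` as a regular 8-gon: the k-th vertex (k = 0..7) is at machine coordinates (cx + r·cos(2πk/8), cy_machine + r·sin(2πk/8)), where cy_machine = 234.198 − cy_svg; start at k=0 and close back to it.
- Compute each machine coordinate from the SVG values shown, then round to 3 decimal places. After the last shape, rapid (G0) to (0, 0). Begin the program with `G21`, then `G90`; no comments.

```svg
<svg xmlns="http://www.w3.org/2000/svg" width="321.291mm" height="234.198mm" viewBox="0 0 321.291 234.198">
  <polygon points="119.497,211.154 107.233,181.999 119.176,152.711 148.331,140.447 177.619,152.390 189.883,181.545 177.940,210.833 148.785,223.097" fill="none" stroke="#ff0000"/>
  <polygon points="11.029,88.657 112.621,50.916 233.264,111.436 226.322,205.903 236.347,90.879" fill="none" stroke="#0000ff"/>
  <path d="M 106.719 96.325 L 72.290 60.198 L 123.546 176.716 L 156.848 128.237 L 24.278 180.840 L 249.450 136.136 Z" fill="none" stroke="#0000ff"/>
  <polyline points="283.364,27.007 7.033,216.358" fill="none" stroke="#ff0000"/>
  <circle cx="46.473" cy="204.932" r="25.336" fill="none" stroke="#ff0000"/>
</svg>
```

G21
G90
G0 X119.497 Y23.044
M4 S145
G1 X107.233 Y52.199 F3372
G1 X119.176 Y81.487
G1 X148.331 Y93.751
G1 X177.619 Y81.808
G1 X189.883 Y52.653
G1 X177.940 Y23.365
G1 X148.785 Y11.101
G1 X119.497 Y23.044
M5
G0 X11.029 Y145.541
M4 S905
G1 X112.621 Y183.282 F728
G1 X233.264 Y122.762
G1 X226.322 Y28.295
G1 X236.347 Y143.319
G1 X11.029 Y145.541
M5
G0 X106.719 Y137.873
M4 S905
G1 X72.290 Y174.000 F728
G1 X123.546 Y57.482
G1 X156.848 Y105.961
G1 X24.278 Y53.358
G1 X249.450 Y98.062
G1 X106.719 Y137.873
M5
G0 X283.364 Y207.191
M4 S145
G1 X7.033 Y17.840 F3372
M5
G0 X71.809 Y29.266
M4 S145
G1 X64.388 Y47.181 F3372
G1 X46.473 Y54.602
G1 X28.558 Y47.181
G1 X21.137 Y29.266
G1 X28.558 Y11.351
G1 X46.473 Y3.930
G1 X64.388 Y11.351
G1 X71.809 Y29.266
M5
G0 X0.000 Y0.000

viewBox `0 0 321.291 234.198` with mm width/height → 1 unit = 1 mm. Flip: y_m = 234.198 − y_svg.

**Shape 1** — `<polygon>` regular polygon, stroke `#ff0000` → engrave (S145, F3372). Machine vertices: (119.497,23.044) → (107.233,52.199) → (119.176,81.487) → (148.331,93.751) → (177.619,81.808) → (189.883,52.653) → (177.940,23.365) → (148.785,11.101) → (119.497,23.044). Closed: final G1 returns to the first vertex.

**Shape 2** — `<polygon>` closed polygon, stroke `#0000ff` → cut (S905, F728). Machine vertices: (11.029,145.541) → (112.621,183.282) → (233.264,122.762) → (226.322,28.295) → (236.347,143.319) → (11.029,145.541). Closed: final G1 returns to the first vertex.

**Shape 3** — `<path>` closed polygon, stroke `#0000ff` → cut (S905, F728). Machine vertices: (106.719,137.873) → (72.290,174.000) → (123.546,57.482) → (156.848,105.961) → (24.278,53.358) → (249.450,98.062) → (106.719,137.873). Closed: final G1 returns to the first vertex.

**Shape 4** — `<polyline>` line segment, stroke `#ff0000` → engrave (S145, F3372). Machine vertices: (283.364,207.191) → (7.033,17.840). Open path.

**Shape 5** — `<circle>` circle, stroke `#ff0000` → engrave (S145, F3372). Machine vertices: (71.809,29.266) → (64.388,47.181) → (46.473,54.602) → (28.558,47.181) → (21.137,29.266) → (28.558,11.351) → (46.473,3.930) → (64.388,11.351) → (71.809,29.266). Closed: final G1 returns to the first vertex.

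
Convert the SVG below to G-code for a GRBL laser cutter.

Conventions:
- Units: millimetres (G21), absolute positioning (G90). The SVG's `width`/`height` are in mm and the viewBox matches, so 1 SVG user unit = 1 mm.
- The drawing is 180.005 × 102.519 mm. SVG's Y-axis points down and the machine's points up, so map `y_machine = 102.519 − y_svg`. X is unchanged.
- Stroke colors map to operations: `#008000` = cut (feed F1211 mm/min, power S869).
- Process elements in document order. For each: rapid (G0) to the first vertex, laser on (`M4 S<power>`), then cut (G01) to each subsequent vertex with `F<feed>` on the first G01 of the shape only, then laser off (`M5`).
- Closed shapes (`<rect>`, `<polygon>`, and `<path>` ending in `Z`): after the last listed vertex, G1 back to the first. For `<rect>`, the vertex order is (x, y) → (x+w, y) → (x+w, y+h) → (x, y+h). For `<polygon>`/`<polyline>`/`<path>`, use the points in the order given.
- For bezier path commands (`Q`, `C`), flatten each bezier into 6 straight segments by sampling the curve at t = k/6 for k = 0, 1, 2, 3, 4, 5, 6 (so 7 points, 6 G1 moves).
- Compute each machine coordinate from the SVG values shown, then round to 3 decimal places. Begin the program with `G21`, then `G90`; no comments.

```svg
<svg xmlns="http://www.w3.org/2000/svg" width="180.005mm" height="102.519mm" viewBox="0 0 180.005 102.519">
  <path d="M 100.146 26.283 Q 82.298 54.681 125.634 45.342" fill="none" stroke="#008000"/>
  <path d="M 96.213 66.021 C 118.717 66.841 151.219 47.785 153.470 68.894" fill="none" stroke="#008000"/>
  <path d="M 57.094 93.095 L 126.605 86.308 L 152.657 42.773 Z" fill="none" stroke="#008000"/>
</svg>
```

G21
G90
G0 X100.146 Y76.236
M4 S869
G01 X95.896 Y67.818 F1211
G01 X95.046 Y61.497
G01 X97.594 Y57.272
G01 X103.542 Y55.144
G01 X112.888 Y55.112
G01 X125.634 Y57.177
M5
G0 X96.213 Y36.498
M4 S869
G01 X108.112 Y37.466 F1211
G01 X120.559 Y40.080
G01 X132.436 Y42.670
G01 X142.626 Y43.569
G01 X150.010 Y41.110
G01 X153.470 Y33.625
M5
G0 X57.094 Y9.424
M4 S869
G01 X126.605 Y16.211 F1211
G01 X152.657 Y59.746
G01 X57.094 Y9.424
M5

1 u = 1 mm; y_m = 102.519 − y.

[1] `<path>` quadratic bezier, #008000→cut S869 F1211: (100.146,76.236) → (95.896,67.818) → (95.046,61.497) → (97.594,57.272) → (103.542,55.144) → (112.888,55.112) → (125.634,57.177)

[2] `<path>` cubic bezier, #008000→cut S869 F1211: (96.213,36.498) → (108.112,37.466) → (120.559,40.080) → (132.436,42.670) → (142.626,43.569) → (150.010,41.110) → (153.470,33.625)

[3] `<path>` closed polygon, #008000→cut S869 F1211: (57.094,9.424) → (126.605,16.211) → (152.657,59.746) → (57.094,9.424) (closed)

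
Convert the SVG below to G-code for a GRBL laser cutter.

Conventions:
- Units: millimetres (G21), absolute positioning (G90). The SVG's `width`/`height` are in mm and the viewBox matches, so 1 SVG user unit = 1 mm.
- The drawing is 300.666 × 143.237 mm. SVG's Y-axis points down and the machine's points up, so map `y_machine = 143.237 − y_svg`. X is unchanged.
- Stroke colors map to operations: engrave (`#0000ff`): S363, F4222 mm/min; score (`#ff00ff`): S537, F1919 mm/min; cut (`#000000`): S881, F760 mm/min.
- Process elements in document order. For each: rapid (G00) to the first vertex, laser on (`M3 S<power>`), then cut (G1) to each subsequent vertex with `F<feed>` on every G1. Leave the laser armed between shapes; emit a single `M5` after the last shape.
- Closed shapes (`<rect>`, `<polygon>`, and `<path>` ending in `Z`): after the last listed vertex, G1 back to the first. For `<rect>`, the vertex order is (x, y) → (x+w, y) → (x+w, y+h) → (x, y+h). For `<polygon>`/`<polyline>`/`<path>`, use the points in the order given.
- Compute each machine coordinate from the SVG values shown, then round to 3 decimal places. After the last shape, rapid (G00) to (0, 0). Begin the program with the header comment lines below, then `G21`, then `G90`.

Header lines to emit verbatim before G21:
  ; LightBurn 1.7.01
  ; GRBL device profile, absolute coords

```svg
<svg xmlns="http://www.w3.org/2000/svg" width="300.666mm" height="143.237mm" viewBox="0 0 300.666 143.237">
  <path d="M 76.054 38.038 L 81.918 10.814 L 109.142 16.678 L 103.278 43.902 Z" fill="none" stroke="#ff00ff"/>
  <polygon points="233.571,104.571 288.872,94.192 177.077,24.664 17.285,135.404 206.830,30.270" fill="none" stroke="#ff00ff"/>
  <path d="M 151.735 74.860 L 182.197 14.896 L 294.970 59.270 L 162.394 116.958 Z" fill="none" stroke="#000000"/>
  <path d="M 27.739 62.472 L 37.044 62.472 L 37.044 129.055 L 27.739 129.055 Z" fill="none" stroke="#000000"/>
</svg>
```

1 u = 1 mm; y_m = 143.237 − y.

[1] `<path>` regular polygon, #ff00ff→score S537 F1919: (76.054,105.199) → (81.918,132.423) → (109.142,126.559) → (103.278,99.335) → (76.054,105.199) (closed)

[2] `<polygon>` closed polygon, #ff00ff→score S537 F1919: (233.571,38.666) → (288.872,49.045) → (177.077,118.573) → (17.285,7.833) → (206.830,112.967) → (233.571,38.666) (closed)

[3] `<path>` closed polygon, #000000→cut S881 F760: (151.735,68.377) → (182.197,128.341) → (294.970,83.967) → (162.394,26.279) → (151.735,68.377) (closed)

[4] `<path>` rectangle, #000000→cut S881 F760: (27.739,80.765) → (37.044,80.765) → (37.044,14.182) → (27.739,14.182) → (27.739,80.765) (closed)

; LightBurn 1.7.01
; GRBL device profile, absolute coords
G21
G90
G00 X76.054 Y105.199
M3 S537
G1 X81.918 Y132.423 F1919
G1 X109.142 Y126.559 F1919
G1 X103.278 Y99.335 F1919
G1 X76.054 Y105.199 F1919
G00 X233.571 Y38.666
M3 S537
G1 X288.872 Y49.045 F1919
G1 X177.077 Y118.573 F1919
G1 X17.285 Y7.833 F1919
G1 X206.830 Y112.967 F1919
G1 X233.571 Y38.666 F1919
G00 X151.735 Y68.377
M3 S881
G1 X182.197 Y128.341 F760
G1 X294.970 Y83.967 F760
G1 X162.394 Y26.279 F760
G1 X151.735 Y68.377 F760
G00 X27.739 Y80.765
M3 S881
G1 X37.044 Y80.765 F760
G1 X37.044 Y14.182 F760
G1 X27.739 Y14.182 F760
G1 X27.739 Y80.765 F760
M5
G00 X0.000 Y0.000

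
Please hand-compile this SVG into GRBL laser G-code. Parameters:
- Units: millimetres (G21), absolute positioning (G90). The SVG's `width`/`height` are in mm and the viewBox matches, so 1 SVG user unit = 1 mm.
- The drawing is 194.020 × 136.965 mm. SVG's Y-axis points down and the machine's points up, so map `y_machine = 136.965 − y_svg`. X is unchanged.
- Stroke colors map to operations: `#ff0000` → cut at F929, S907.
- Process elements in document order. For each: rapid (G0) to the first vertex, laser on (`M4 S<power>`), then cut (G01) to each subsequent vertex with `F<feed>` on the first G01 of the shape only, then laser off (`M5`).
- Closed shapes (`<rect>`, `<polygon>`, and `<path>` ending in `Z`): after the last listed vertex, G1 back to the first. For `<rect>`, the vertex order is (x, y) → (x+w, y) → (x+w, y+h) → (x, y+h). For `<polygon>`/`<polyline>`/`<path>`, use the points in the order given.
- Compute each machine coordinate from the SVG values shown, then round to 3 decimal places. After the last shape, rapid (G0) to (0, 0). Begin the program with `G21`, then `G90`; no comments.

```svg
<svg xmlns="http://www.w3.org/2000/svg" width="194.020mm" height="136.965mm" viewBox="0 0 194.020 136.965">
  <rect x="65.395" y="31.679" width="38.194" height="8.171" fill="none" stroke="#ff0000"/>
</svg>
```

Since the viewBox matches the mm dimensions, user units are millimetres directly. The only transform is the Y-flip y_m = 136.965 − y_svg.

Shape 1 is a rectangle drawn with `<rect>`. Its stroke #ff0000 means cut at S907, F929. After flipping Y the toolpath is (65.395,105.286) → (103.589,105.286) → (103.589,97.115) → (65.395,97.115) → (65.395,105.286), returning to the start.

G21
G90
G0 X65.395 Y105.286
M4 S907
G01 X103.589 Y105.286 F929
G01 X103.589 Y97.115
G01 X65.395 Y97.115
G01 X65.395 Y105.286
M5
G0 X0.000 Y0.000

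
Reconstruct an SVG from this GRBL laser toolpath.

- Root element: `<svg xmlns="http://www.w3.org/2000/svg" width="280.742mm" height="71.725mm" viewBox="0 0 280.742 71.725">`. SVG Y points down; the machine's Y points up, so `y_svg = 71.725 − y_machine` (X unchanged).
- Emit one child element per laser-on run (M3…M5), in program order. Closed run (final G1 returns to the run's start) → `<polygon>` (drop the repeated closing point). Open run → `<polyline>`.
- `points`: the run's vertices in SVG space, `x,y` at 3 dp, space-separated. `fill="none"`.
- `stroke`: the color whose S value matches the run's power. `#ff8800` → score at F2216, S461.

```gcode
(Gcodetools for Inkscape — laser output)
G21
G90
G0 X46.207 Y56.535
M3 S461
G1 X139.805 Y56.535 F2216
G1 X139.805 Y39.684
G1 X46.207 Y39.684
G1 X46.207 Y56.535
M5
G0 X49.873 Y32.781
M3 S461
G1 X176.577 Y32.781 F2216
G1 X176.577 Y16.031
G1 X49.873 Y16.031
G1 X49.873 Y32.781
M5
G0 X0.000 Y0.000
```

<svg xmlns="http://www.w3.org/2000/svg" width="280.742mm" height="71.725mm" viewBox="0 0 280.742 71.725">
  <polygon points="46.207,15.190 139.805,15.190 139.805,32.041 46.207,32.041" fill="none" stroke="#ff8800"/>
  <polygon points="49.873,38.944 176.577,38.944 176.577,55.694 49.873,55.694" fill="none" stroke="#ff8800"/>
</svg>

y_svg = 71.725 − y_m. Every run uses S461, so all elements get stroke `#ff8800` (score).

[1] closed run; points: 46.207,15.190 139.805,15.190 139.805,32.041 46.207,32.041

[2] closed run; points: 49.873,38.944 176.577,38.944 176.577,55.694 49.873,55.694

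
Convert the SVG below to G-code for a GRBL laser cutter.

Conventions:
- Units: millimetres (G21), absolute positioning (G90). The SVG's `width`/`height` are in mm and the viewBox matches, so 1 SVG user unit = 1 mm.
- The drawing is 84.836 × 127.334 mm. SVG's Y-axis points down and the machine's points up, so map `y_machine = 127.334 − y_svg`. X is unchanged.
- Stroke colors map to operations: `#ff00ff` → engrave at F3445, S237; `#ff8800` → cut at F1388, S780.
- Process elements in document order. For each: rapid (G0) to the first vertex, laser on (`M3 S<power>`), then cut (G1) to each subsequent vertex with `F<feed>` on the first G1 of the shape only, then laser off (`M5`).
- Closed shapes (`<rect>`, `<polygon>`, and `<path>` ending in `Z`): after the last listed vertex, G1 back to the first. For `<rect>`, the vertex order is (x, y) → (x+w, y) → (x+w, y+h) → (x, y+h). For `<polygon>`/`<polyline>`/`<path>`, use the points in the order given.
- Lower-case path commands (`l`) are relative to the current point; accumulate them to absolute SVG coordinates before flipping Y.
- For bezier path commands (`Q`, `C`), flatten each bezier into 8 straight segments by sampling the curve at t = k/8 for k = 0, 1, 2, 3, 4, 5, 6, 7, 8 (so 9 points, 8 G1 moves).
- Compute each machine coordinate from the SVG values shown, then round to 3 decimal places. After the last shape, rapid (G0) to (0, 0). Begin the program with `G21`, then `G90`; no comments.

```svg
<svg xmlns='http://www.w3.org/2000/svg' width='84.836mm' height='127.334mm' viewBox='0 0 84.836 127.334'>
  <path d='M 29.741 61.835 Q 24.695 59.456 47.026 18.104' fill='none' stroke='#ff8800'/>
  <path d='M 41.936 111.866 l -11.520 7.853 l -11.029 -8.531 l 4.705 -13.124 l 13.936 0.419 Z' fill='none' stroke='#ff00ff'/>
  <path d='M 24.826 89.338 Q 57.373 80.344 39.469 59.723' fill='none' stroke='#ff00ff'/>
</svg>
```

1 u = 1 mm; y_m = 127.334 − y.

[1] `<path>` quadratic bezier, #ff8800→cut S780 F1388: (29.741,65.499) → (28.907,66.703) → (28.929,69.124) → (29.806,72.764) → (31.539,77.621) → (34.128,83.697) → (37.572,90.990) → (41.871,99.501) → (47.026,109.230)

[2] `<path>` regular polygon, #ff00ff→engrave S237 F3445: (41.936,15.468) → (30.416,7.615) → (19.387,16.146) → (24.092,29.270) → (38.028,28.851) → (41.936,15.468) (closed)

[3] `<path>` quadratic bezier, #ff00ff→engrave S237 F3445: (24.826,37.996) → (32.174,40.426) → (37.946,43.220) → (42.142,46.377) → (44.760,49.897) → (45.802,53.780) → (45.268,58.027) → (43.157,62.637) → (39.469,67.611)

G21
G90
G0 X29.741 Y65.499
M3 S780
G1 X28.907 Y66.703 F1388
G1 X28.929 Y69.124
G1 X29.806 Y72.764
G1 X31.539 Y77.621
G1 X34.128 Y83.697
G1 X37.572 Y90.990
G1 X41.871 Y99.501
G1 X47.026 Y109.230
M5
G0 X41.936 Y15.468
M3 S237
G1 X30.416 Y7.615 F3445
G1 X19.387 Y16.146
G1 X24.092 Y29.270
G1 X38.028 Y28.851
G1 X41.936 Y15.468
M5
G0 X24.826 Y37.996
M3 S237
G1 X32.174 Y40.426 F3445
G1 X37.946 Y43.220
G1 X42.142 Y46.377
G1 X44.760 Y49.897
G1 X45.802 Y53.780
G1 X45.268 Y58.027
G1 X43.157 Y62.637
G1 X39.469 Y67.611
M5
G0 X0.000 Y0.000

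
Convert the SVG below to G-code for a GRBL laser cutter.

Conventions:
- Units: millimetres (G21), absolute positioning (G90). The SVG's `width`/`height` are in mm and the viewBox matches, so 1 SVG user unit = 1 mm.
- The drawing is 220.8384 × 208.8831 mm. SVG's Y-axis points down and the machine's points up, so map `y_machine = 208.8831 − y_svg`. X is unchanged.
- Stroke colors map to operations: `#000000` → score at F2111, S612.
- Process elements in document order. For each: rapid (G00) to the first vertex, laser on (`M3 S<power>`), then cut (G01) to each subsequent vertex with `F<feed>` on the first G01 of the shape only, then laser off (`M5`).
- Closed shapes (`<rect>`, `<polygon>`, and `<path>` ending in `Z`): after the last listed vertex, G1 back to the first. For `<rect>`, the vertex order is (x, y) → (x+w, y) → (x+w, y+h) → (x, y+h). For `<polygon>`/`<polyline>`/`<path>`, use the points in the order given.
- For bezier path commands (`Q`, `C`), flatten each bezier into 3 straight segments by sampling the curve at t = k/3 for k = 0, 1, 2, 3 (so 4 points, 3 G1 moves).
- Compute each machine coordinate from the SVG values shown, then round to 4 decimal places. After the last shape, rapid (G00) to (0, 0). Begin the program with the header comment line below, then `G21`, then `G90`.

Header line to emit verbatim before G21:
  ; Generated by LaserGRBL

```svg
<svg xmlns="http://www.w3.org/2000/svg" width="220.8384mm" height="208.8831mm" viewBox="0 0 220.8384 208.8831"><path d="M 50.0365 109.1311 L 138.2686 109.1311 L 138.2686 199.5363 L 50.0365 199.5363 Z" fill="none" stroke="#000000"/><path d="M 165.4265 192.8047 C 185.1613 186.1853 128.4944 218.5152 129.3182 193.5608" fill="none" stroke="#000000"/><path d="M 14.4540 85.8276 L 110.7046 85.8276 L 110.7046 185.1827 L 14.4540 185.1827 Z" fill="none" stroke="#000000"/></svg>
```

1 u = 1 mm; y_m = 208.8831 − y.

[1] `<path>` rectangle, #000000→score S612 F2111: (50.0365,99.7520) → (138.2686,99.7520) → (138.2686,9.3468) → (50.0365,9.3468) → (50.0365,99.7520) (closed)

[2] `<path>` cubic bezier, #000000→score S612 F2111: (165.4265,16.0784) → (164.6530,13.2789) → (142.6990,5.8985) → (129.3182,15.3223)

[3] `<path>` rectangle, #000000→score S612 F2111: (14.4540,123.0555) → (110.7046,123.0555) → (110.7046,23.7004) → (14.4540,23.7004) → (14.4540,123.0555) (closed)

; Generated by LaserGRBL
G21
G90
G00 X50.0365 Y99.7520
M3 S612
G01 X138.2686 Y99.7520 F2111
G01 X138.2686 Y9.3468
G01 X50.0365 Y9.3468
G01 X50.0365 Y99.7520
M5
G00 X165.4265 Y16.0784
M3 S612
G01 X164.6530 Y13.2789 F2111
G01 X142.6990 Y5.8985
G01 X129.3182 Y15.3223
M5
G00 X14.4540 Y123.0555
M3 S612
G01 X110.7046 Y123.0555 F2111
G01 X110.7046 Y23.7004
G01 X14.4540 Y23.7004
G01 X14.4540 Y123.0555
M5
G00 X0.0000 Y0.0000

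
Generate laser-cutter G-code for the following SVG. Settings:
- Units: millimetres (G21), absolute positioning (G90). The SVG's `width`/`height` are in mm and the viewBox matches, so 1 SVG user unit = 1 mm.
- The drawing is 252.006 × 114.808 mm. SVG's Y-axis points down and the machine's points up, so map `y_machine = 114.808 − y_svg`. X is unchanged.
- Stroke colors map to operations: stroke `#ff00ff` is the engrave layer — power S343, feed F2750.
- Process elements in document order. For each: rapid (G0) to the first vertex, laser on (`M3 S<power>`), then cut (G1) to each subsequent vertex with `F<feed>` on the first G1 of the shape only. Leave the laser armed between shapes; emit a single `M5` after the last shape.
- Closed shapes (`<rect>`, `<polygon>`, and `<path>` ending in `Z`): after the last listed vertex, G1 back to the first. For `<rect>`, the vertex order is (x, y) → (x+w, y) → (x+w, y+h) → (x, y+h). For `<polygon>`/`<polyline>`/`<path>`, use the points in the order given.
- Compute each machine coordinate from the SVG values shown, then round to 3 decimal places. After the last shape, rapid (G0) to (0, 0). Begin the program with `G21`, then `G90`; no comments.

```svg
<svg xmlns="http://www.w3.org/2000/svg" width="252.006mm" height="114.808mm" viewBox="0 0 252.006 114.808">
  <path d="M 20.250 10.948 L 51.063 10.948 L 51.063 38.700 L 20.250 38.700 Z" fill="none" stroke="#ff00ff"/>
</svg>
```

G21
G90
G0 X20.250 Y103.860
M3 S343
G1 X51.063 Y103.860 F2750
G1 X51.063 Y76.108
G1 X20.250 Y76.108
G1 X20.250 Y103.860
M5
G0 X0.000 Y0.000

viewBox `0 0 252.006 114.808` with mm width/height → 1 unit = 1 mm. Flip: y_m = 114.808 − y_svg.

**Shape 1** — `<path>` rectangle, stroke `#ff00ff` → engrave (S343, F2750). Machine vertices: (20.250,103.860) → (51.063,103.860) → (51.063,76.108) → (20.250,76.108) → (20.250,103.860). Closed: final G1 returns to the first vertex.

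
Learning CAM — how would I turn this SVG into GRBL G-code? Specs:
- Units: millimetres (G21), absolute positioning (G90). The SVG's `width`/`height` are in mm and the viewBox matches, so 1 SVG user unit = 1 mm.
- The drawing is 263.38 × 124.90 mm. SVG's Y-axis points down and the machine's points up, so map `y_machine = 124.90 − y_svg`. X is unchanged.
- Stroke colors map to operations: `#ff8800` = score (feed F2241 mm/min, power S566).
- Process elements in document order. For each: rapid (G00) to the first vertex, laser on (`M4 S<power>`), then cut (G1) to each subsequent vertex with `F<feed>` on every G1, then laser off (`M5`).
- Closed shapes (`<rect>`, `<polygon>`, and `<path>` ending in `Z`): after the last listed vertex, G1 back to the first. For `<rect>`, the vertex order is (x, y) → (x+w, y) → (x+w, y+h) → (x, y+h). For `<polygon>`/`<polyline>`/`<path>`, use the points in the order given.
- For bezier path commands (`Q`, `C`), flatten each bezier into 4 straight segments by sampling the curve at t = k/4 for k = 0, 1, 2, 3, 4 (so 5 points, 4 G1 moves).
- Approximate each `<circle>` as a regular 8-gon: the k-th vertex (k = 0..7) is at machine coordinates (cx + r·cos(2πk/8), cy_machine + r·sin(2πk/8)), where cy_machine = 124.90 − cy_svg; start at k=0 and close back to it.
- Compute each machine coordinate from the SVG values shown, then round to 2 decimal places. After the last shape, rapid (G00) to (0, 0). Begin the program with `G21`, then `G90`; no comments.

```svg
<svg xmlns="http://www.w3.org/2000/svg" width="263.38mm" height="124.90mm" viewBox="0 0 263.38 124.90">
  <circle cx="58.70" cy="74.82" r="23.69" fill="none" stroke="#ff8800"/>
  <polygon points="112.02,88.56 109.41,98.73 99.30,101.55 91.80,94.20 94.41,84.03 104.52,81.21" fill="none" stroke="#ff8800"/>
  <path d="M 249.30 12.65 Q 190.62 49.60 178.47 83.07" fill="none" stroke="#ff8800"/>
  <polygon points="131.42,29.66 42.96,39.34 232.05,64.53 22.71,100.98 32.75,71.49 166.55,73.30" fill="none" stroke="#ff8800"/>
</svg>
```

G21
G90
G00 X82.39 Y50.08
M4 S566
G1 X75.45 Y66.83 F2241
G1 X58.70 Y73.77 F2241
G1 X41.95 Y66.83 F2241
G1 X35.01 Y50.08 F2241
G1 X41.95 Y33.33 F2241
G1 X58.70 Y26.39 F2241
G1 X75.45 Y33.33 F2241
G1 X82.39 Y50.08 F2241
M5
G00 X112.02 Y36.34
M4 S566
G1 X109.41 Y26.17 F2241
G1 X99.30 Y23.35 F2241
G1 X91.80 Y30.70 F2241
G1 X94.41 Y40.87 F2241
G1 X104.52 Y43.69 F2241
G1 X112.02 Y36.34 F2241
M5
G00 X249.30 Y112.25
M4 S566
G1 X222.87 Y93.99 F2241
G1 X202.25 Y76.17 F2241
G1 X187.45 Y58.78 F2241
G1 X178.47 Y41.83 F2241
M5
G00 X131.42 Y95.24
M4 S566
G1 X42.96 Y85.56 F2241
G1 X232.05 Y60.37 F2241
G1 X22.71 Y23.92 F2241
G1 X32.75 Y53.41 F2241
G1 X166.55 Y51.60 F2241
G1 X131.42 Y95.24 F2241
M5
G00 X0.00 Y0.00

Since the viewBox matches the mm dimensions, user units are millimetres directly. The only transform is the Y-flip y_m = 124.90 − y_svg.

Shape 1 is a circle drawn with `<circle>`. Its stroke #ff8800 means score at S566, F2241. After flipping Y the toolpath is (82.39,50.08) → (75.45,66.83) → (58.70,73.77) → (41.95,66.83) → (35.01,50.08) → (41.95,33.33) → (58.70,26.39) → (75.45,33.33) → (82.39,50.08), returning to the start.

Shape 2 is a regular polygon drawn with `<polygon>`. Its stroke #ff8800 means score at S566, F2241. After flipping Y the toolpath is (112.02,36.34) → (109.41,26.17) → (99.30,23.35) → (91.80,30.70) → (94.41,40.87) → (104.52,43.69) → (112.02,36.34), returning to the start.

Shape 3 is a quadratic bezier drawn with `<path>`. Its stroke #ff8800 means score at S566, F2241. After flipping Y the toolpath is (249.30,112.25) → (222.87,93.99) → (202.25,76.17) → (187.45,58.78) → (178.47,41.83).

Shape 4 is a closed polygon drawn with `<polygon>`. Its stroke #ff8800 means score at S566, F2241. After flipping Y the toolpath is (131.42,95.24) → (42.96,85.56) → (232.05,60.37) → (22.71,23.92) → (32.75,53.41) → (166.55,51.60) → (131.42,95.24), returning to the start.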